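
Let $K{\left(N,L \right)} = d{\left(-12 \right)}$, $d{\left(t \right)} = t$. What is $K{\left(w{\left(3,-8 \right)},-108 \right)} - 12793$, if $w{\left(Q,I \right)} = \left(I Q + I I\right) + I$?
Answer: $-12805$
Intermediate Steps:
$w{\left(Q,I \right)} = I + I^{2} + I Q$ ($w{\left(Q,I \right)} = \left(I Q + I^{2}\right) + I = \left(I^{2} + I Q\right) + I = I + I^{2} + I Q$)
$K{\left(N,L \right)} = -12$
$K{\left(w{\left(3,-8 \right)},-108 \right)} - 12793 = -12 - 12793 = -12805$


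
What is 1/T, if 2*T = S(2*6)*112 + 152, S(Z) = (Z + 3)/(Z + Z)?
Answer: 1/111 ≈ 0.0090090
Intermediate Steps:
S(Z) = (3 + Z)/(2*Z) (S(Z) = (3 + Z)/((2*Z)) = (3 + Z)*(1/(2*Z)) = (3 + Z)/(2*Z))
T = 111 (T = (((3 + 2*6)/(2*((2*6))))*112 + 152)/2 = (((½)*(3 + 12)/12)*112 + 152)/2 = (((½)*(1/12)*15)*112 + 152)/2 = ((5/8)*112 + 152)/2 = (70 + 152)/2 = (½)*222 = 111)
1/T = 1/111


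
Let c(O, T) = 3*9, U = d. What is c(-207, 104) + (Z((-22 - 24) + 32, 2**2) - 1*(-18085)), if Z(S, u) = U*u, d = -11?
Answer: 18068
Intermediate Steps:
U = -11
Z(S, u) = -11*u
c(O, T) = 27
c(-207, 104) + (Z((-22 - 24) + 32, 2**2) - 1*(-18085)) = 27 + (-11*2**2 - 1*(-18085)) = 27 + (-11*4 + 18085) = 27 + (-44 + 18085) = 27 + 18041 = 18068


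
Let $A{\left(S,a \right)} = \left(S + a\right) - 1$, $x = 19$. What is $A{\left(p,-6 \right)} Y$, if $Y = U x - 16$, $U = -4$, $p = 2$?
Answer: $460$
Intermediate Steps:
$A{\left(S,a \right)} = -1 + S + a$
$Y = -92$ ($Y = \left(-4\right) 19 - 16 = -76 - 16 = -92$)
$A{\left(p,-6 \right)} Y = \left(-1 + 2 - 6\right) \left(-92\right) = \left(-5\right) \left(-92\right) = 460$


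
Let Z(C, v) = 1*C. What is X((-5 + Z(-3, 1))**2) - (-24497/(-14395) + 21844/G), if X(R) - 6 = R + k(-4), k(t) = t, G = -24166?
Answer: 263742343/4044995 ≈ 65.202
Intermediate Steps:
Z(C, v) = C
X(R) = 2 + R (X(R) = 6 + (R - 4) = 6 + (-4 + R) = 2 + R)
X((-5 + Z(-3, 1))**2) - (-24497/(-14395) + 21844/G) = (2 + (-5 - 3)**2) - (-24497/(-14395) + 21844/(-24166)) = (2 + (-8)**2) - (-24497*(-1/14395) + 21844*(-1/24166)) = (2 + 64) - (24497/14395 - 254/281) = 66 - 1*3227327/4044995 = 66 - 3227327/4044995 = 263742343/4044995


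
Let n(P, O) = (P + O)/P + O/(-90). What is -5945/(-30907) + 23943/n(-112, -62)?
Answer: 1864849473715/174655457 ≈ 10677.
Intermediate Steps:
n(P, O) = -O/90 + (O + P)/P (n(P, O) = (O + P)/P + O*(-1/90) = (O + P)/P - O/90 = -O/90 + (O + P)/P)
-5945/(-30907) + 23943/n(-112, -62) = -5945/(-30907) + 23943/(1 - 1/90*(-62) - 62/(-112)) = -5945*(-1/30907) + 23943/(1 + 31/45 - 62*(-1/112)) = 5945/30907 + 23943/(1 + 31/45 + 31/56) = 5945/30907 + 23943/(5651/2520) = 5945/30907 + 23943*(2520/5651) = 5945/30907 + 60336360/5651 = 1864849473715/174655457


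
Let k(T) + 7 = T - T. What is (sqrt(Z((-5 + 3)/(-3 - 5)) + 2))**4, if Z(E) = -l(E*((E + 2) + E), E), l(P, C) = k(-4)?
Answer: 81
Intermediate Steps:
k(T) = -7 (k(T) = -7 + (T - T) = -7 + 0 = -7)
l(P, C) = -7
Z(E) = 7 (Z(E) = -1*(-7) = 7)
(sqrt(Z((-5 + 3)/(-3 - 5)) + 2))**4 = (sqrt(7 + 2))**4 = (sqrt(9))**4 = 3**4 = 81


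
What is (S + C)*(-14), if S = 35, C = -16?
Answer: -266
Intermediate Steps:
(S + C)*(-14) = (35 - 16)*(-14) = 19*(-14) = -266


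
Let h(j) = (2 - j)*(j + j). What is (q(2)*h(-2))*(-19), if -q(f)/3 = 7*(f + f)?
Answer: -25536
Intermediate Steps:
h(j) = 2*j*(2 - j) (h(j) = (2 - j)*(2*j) = 2*j*(2 - j))
q(f) = -42*f (q(f) = -21*(f + f) = -21*2*f = -42*f)
(q(2)*h(-2))*(-19) = ((-42*2)*(2*(-2)*(2 - 1*(-2))))*(-19) = -168*(-2)*(2 + 2)*(-19) = -168*(-2)*4*(-19) = -84*(-16)*(-19) = 1344*(-19) = -25536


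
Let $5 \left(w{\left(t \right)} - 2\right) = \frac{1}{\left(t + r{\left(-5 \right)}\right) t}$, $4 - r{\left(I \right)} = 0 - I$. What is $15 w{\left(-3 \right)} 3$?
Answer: $\frac{363}{4} \approx 90.75$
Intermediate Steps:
$r{\left(I \right)} = 4 + I$ ($r{\left(I \right)} = 4 - \left(0 - I\right) = 4 - - I = 4 + I$)
$w{\left(t \right)} = 2 + \frac{1}{5 t \left(-1 + t\right)}$ ($w{\left(t \right)} = 2 + \frac{\frac{1}{t + \left(4 - 5\right)} \frac{1}{t}}{5} = 2 + \frac{\frac{1}{t - 1} \frac{1}{t}}{5} = 2 + \frac{\frac{1}{-1 + t} \frac{1}{t}}{5} = 2 + \frac{\frac{1}{t} \frac{1}{-1 + t}}{5} = 2 + \frac{1}{5 t \left(-1 + t\right)}$)
$15 w{\left(-3 \right)} 3 = 15 \frac{1 - -30 + 10 \left(-3\right)^{2}}{5 \left(-3\right) \left(-1 - 3\right)} 3 = 15 \cdot \frac{1}{5} \left(- \frac{1}{3}\right) \frac{1}{-4} \left(1 + 30 + 10 \cdot 9\right) 3 = 15 \cdot \frac{1}{5} \left(- \frac{1}{3}\right) \left(- \frac{1}{4}\right) \left(1 + 30 + 90\right) 3 = 15 \cdot \frac{1}{5} \left(- \frac{1}{3}\right) \left(- \frac{1}{4}\right) 121 \cdot 3 = 15 \cdot \frac{121}{60} \cdot 3 = \frac{121}{4} \cdot 3 = \frac{363}{4}$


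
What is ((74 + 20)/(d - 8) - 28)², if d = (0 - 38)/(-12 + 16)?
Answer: 1364224/1225 ≈ 1113.7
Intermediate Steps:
d = -19/2 (d = -38/4 = -38*¼ = -19/2 ≈ -9.5000)
((74 + 20)/(d - 8) - 28)² = ((74 + 20)/(-19/2 - 8) - 28)² = (94/(-35/2) - 28)² = (94*(-2/35) - 28)² = (-188/35 - 28)² = (-1168/35)² = 1364224/1225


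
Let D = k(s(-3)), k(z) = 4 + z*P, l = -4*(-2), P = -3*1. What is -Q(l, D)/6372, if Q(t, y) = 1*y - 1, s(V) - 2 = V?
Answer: -1/1062 ≈ -0.00094162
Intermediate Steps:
s(V) = 2 + V
P = -3
l = 8
k(z) = 4 - 3*z (k(z) = 4 + z*(-3) = 4 - 3*z)
D = 7 (D = 4 - 3*(2 - 3) = 4 - 3*(-1) = 4 + 3 = 7)
Q(t, y) = -1 + y (Q(t, y) = y - 1 = -1 + y)
-Q(l, D)/6372 = -(-1 + 7)/6372 = -6/6372 = -1*1/1062 = -1/1062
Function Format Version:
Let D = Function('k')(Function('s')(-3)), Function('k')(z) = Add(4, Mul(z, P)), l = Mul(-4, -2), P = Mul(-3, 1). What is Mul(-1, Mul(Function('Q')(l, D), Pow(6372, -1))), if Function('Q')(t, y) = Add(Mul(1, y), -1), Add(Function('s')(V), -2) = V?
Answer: Rational(-1, 1062) ≈ -0.00094162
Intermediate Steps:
Function('s')(V) = Add(2, V)
P = -3
l = 8
Function('k')(z) = Add(4, Mul(-3, z)) (Function('k')(z) = Add(4, Mul(z, -3)) = Add(4, Mul(-3, z)))
D = 7 (D = Add(4, Mul(-3, Add(2, -3))) = Add(4, Mul(-3, -1)) = Add(4, 3) = 7)
Function('Q')(t, y) = Add(-1, y) (Function('Q')(t, y) = Add(y, -1) = Add(-1, y))
Mul(-1, Mul(Function('Q')(l, D), Pow(6372, -1))) = Mul(-1, Mul(Add(-1, 7), Pow(6372, -1))) = Mul(-1, Mul(6, Rational(1, 6372))) = Mul(-1, Rational(1, 1062)) = Rational(-1, 1062)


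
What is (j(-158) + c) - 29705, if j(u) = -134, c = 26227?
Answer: -3612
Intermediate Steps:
(j(-158) + c) - 29705 = (-134 + 26227) - 29705 = 26093 - 29705 = -3612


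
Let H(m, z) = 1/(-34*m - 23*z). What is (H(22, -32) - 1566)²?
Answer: 353176849/144 ≈ 2.4526e+6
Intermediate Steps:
(H(22, -32) - 1566)² = (-1/(23*(-32) + 34*22) - 1566)² = (-1/(-736 + 748) - 1566)² = (-1/12 - 1566)² = (-18793/12)² = 353176849/144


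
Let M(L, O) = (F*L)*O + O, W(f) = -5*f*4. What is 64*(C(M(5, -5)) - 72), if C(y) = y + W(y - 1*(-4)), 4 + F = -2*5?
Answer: -429248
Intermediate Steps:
F = -14 (F = -4 - 2*5 = -4 - 10 = -14)
W(f) = -20*f
M(L, O) = O - 14*L*O (M(L, O) = (-14*L)*O + O = -14*L*O + O = O - 14*L*O)
C(y) = -80 - 19*y (C(y) = y - 20*(y - 1*(-4)) = y - 20*(y + 4) = y - 20*(4 + y) = y + (-80 - 20*y) = -80 - 19*y)
64*(C(M(5, -5)) - 72) = 64*((-80 - (-95)*(1 - 14*5)) - 72) = 64*((-80 - (-95)*(1 - 70)) - 72) = 64*((-80 - (-95)*(-69)) - 72) = 64*((-80 - 19*345) - 72) = 64*((-80 - 6555) - 72) = 64*(-6635 - 72) = 64*(-6707) = -429248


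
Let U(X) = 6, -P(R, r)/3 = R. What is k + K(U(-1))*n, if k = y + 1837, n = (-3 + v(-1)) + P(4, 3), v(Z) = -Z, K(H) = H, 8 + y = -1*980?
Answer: 765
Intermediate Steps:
P(R, r) = -3*R
y = -988 (y = -8 - 1*980 = -8 - 980 = -988)
n = -14 (n = (-3 - 1*(-1)) - 3*4 = (-3 + 1) - 12 = -2 - 12 = -14)
k = 849 (k = -988 + 1837 = 849)
k + K(U(-1))*n = 849 + 6*(-14) = 849 - 84 = 765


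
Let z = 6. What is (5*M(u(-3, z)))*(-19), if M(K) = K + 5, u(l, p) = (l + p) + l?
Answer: -475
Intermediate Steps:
u(l, p) = p + 2*l
M(K) = 5 + K
(5*M(u(-3, z)))*(-19) = (5*(5 + (6 + 2*(-3))))*(-19) = (5*(5 + (6 - 6)))*(-19) = (5*(5 + 0))*(-19) = (5*5)*(-19) = 25*(-19) = -475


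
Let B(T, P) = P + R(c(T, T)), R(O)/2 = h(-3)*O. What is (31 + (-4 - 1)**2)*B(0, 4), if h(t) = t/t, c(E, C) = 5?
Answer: 784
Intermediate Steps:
h(t) = 1
R(O) = 2*O (R(O) = 2*(1*O) = 2*O)
B(T, P) = 10 + P (B(T, P) = P + 2*5 = P + 10 = 10 + P)
(31 + (-4 - 1)**2)*B(0, 4) = (31 + (-4 - 1)**2)*(10 + 4) = (31 + (-5)**2)*14 = (31 + 25)*14 = 56*14 = 784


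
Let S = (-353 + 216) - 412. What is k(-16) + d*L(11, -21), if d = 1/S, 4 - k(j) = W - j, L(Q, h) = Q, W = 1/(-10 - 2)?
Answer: -26213/2196 ≈ -11.937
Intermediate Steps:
S = -549 (S = -137 - 412 = -549)
W = -1/12 (W = 1/(-12) = -1/12 ≈ -0.083333)
k(j) = 49/12 + j (k(j) = 4 - (-1/12 - j) = 4 + (1/12 + j) = 49/12 + j)
d = -1/549 (d = 1/(-549) = -1/549 ≈ -0.0018215)
k(-16) + d*L(11, -21) = (49/12 - 16) - 1/549*11 = -143/12 - 11/549 = -26213/2196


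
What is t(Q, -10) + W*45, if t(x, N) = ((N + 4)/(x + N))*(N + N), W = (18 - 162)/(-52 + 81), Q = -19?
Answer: -6600/29 ≈ -227.59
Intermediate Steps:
W = -144/29 ≈ -4.9655
t(x, N) = 2*N*(4 + N)/(N + x) (t(x, N) = ((4 + N)/(N + x))*(2*N) = 2*N*(4 + N)/(N + x))
t(Q, -10) + W*45 = 2*(-10)*(4 - 10)/(-10 - 19) - 144/29*45 = 2*(-10)*(-6)/(-29) - 6480/29 = 2*(-10)*(-1/29)*(-6) - 6480/29 = -120/29 - 6480/29 = -6600/29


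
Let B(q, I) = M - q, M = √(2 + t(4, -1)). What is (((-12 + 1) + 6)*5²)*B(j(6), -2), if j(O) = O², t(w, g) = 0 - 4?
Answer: 4500 - 125*I*√2 ≈ 4500.0 - 176.78*I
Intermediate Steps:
t(w, g) = -4
M = I*√2 (M = √(2 - 4) = √(-2) = I*√2 ≈ 1.4142*I)
B(q, I) = -q + I*√2 (B(q, I) = I*√2 - q = -q + I*√2)
(((-12 + 1) + 6)*5²)*B(j(6), -2) = (((-12 + 1) + 6)*5²)*(-1*6² + I*√2) = ((-11 + 6)*25)*(-1*36 + I*√2) = (-5*25)*(-36 + I*√2) = -125*(-36 + I*√2) = 4500 - 125*I*√2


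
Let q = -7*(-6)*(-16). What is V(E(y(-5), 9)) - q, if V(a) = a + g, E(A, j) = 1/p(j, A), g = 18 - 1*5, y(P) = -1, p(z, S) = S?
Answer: 684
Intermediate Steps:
g = 13 (g = 18 - 5 = 13)
E(A, j) = 1/A
V(a) = 13 + a (V(a) = a + 13 = 13 + a)
q = -672 (q = 42*(-16) = -672)
V(E(y(-5), 9)) - q = (13 + 1/(-1)) - 1*(-672) = (13 - 1) + 672 = 12 + 672 = 684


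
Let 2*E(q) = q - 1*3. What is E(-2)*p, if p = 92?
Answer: -230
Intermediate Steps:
E(q) = -3/2 + q/2 (E(q) = (q - 1*3)/2 = (q - 3)/2 = (-3 + q)/2 = -3/2 + q/2)
E(-2)*p = (-3/2 + (½)*(-2))*92 = (-3/2 - 1)*92 = -5/2*92 = -230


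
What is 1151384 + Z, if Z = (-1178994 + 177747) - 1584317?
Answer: -1434180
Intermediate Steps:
Z = -2585564 (Z = -1001247 - 1584317 = -2585564)
1151384 + Z = 1151384 - 2585564 = -1434180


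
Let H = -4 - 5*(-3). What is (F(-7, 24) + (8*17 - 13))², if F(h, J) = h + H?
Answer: 16129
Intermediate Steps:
H = 11 (H = -4 + 15 = 11)
F(h, J) = 11 + h (F(h, J) = h + 11 = 11 + h)
(F(-7, 24) + (8*17 - 13))² = ((11 - 7) + (8*17 - 13))² = (4 + (136 - 13))² = (4 + 123)² = 127² = 16129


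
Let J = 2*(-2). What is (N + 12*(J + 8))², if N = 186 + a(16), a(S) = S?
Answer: 62500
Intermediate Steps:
J = -4
N = 202 (N = 186 + 16 = 202)
(N + 12*(J + 8))² = (202 + 12*(-4 + 8))² = (202 + 12*4)² = (202 + 48)² = 250² = 62500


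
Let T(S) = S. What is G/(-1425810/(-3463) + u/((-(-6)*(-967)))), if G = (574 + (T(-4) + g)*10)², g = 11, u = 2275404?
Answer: 86802197041/4091933 ≈ 21213.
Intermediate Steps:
G = 414736 (G = (574 + (-4 + 11)*10)² = (574 + 7*10)² = (574 + 70)² = 644² = 414736)
G/(-1425810/(-3463) + u/((-(-6)*(-967)))) = 414736/(-1425810/(-3463) + 2275404/((-(-6)*(-967)))) = 414736/(-1425810*(-1/3463) + 2275404/((-1*5802))) = 414736/(1425810/3463 + 2275404/(-5802)) = 414736/(1425810/3463 + 2275404*(-1/5802)) = 414736/(1425810/3463 - 379234/967) = 414736/(65470928/3348721) = 414736*(3348721/65470928) = 86802197041/4091933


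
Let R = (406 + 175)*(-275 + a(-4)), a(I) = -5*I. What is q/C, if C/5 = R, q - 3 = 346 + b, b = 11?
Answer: -24/49385 ≈ -0.00048598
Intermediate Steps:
R = -148155 (R = (406 + 175)*(-275 - 5*(-4)) = 581*(-275 + 20) = 581*(-255) = -148155)
q = 360 (q = 3 + (346 + 11) = 3 + 357 = 360)
C = -740775 (C = 5*(-148155) = -740775)
q/C = 360/(-740775) = 360*(-1/740775) = -24/49385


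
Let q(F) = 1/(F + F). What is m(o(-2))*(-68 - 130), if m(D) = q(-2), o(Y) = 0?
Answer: 99/2 ≈ 49.500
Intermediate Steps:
q(F) = 1/(2*F)
m(D) = -1/4 (m(D) = (1/2)/(-2) = (1/2)*(-1/2) = -1/4)
m(o(-2))*(-68 - 130) = -(-68 - 130)/4 = -1/4*(-198) = 99/2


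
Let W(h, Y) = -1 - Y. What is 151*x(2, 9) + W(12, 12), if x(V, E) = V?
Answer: 289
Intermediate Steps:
151*x(2, 9) + W(12, 12) = 151*2 + (-1 - 1*12) = 302 + (-1 - 12) = 302 - 13 = 289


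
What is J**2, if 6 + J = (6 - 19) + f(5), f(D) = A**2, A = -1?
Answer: 324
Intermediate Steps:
f(D) = 1 (f(D) = (-1)**2 = 1)
J = -18 (J = -6 + ((6 - 19) + 1) = -6 + (-13 + 1) = -6 - 12 = -18)
J**2 = (-18)**2 = 324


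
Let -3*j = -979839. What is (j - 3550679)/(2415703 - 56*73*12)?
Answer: -3224066/2366647 ≈ -1.3623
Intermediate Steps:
j = 326613 (j = -⅓*(-979839) = 326613)
(j - 3550679)/(2415703 - 56*73*12) = (326613 - 3550679)/(2415703 - 56*73*12) = -3224066/(2415703 - 4088*12) = -3224066/(2415703 - 49056) = -3224066/2366647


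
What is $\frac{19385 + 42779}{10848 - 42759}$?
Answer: $- \frac{62164}{31911} \approx -1.948$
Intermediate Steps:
$\frac{19385 + 42779}{10848 - 42759} = \frac{62164}{-31911} = 62164 \left(- \frac{1}{31911}\right) = - \frac{62164}{31911}$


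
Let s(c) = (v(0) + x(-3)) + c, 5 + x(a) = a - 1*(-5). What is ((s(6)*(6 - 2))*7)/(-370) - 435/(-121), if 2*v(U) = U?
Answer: 75393/22385 ≈ 3.3680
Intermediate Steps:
v(U) = U/2
x(a) = a (x(a) = -5 + (a - 1*(-5)) = -5 + (a + 5) = -5 + (5 + a) = a)
s(c) = -3 + c (s(c) = ((1/2)*0 - 3) + c = (0 - 3) + c = -3 + c)
((s(6)*(6 - 2))*7)/(-370) - 435/(-121) = (((-3 + 6)*(6 - 2))*7)/(-370) - 435/(-121) = ((3*4)*7)*(-1/370) - 435*(-1/121) = (12*7)*(-1/370) + 435/121 = 84*(-1/370) + 435/121 = -42/185 + 435/121 = 75393/22385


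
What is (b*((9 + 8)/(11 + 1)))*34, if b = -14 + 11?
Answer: -289/2 ≈ -144.50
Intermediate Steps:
b = -3
(b*((9 + 8)/(11 + 1)))*34 = -3*(9 + 8)/(11 + 1)*34 = -51/12*34 = -3*17/12*34 = -17/4*34 = -289/2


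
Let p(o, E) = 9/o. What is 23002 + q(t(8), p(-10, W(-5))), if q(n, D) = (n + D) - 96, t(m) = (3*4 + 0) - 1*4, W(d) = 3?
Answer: 229131/10 ≈ 22913.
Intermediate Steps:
t(m) = 8 (t(m) = (12 + 0) - 4 = 12 - 4 = 8)
q(n, D) = -96 + D + n (q(n, D) = (D + n) - 96 = -96 + D + n)
23002 + q(t(8), p(-10, W(-5))) = 23002 + (-96 + 9/(-10) + 8) = 23002 + (-96 + 9*(-⅒) + 8) = 23002 + (-96 - 9/10 + 8) = 23002 - 889/10 = 229131/10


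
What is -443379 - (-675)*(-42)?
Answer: -471729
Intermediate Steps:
-443379 - (-675)*(-42) = -443379 - 1*28350 = -443379 - 28350 = -471729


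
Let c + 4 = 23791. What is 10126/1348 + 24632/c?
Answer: 137035549/16032438 ≈ 8.5474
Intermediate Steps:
c = 23787 (c = -4 + 23791 = 23787)
10126/1348 + 24632/c = 10126/1348 + 24632/23787 = 10126*(1/1348) + 24632*(1/23787) = 5063/674 + 24632/23787 = 137035549/16032438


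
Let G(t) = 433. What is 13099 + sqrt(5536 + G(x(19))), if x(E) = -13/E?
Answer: 13099 + sqrt(5969) ≈ 13176.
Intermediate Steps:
13099 + sqrt(5536 + G(x(19))) = 13099 + sqrt(5536 + 433) = 13099 + sqrt(5969)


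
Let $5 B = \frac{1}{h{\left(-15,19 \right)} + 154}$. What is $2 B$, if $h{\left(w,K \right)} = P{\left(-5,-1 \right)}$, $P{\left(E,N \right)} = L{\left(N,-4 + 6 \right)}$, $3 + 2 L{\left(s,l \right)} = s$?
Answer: $\frac{1}{380} \approx 0.0026316$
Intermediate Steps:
$L{\left(s,l \right)} = - \frac{3}{2} + \frac{s}{2}$
$P{\left(E,N \right)} = - \frac{3}{2} + \frac{N}{2}$
$h{\left(w,K \right)} = -2$ ($h{\left(w,K \right)} = - \frac{3}{2} + \frac{1}{2} \left(-1\right) = - \frac{3}{2} - \frac{1}{2} = -2$)
$B = \frac{1}{760}$ ($B = \frac{1}{5 \left(-2 + 154\right)} = \frac{1}{5 \cdot 152} = \frac{1}{5} \cdot \frac{1}{152} = \frac{1}{760} \approx 0.0013158$)
$2 B = 2 \cdot \frac{1}{760} = \frac{1}{380}$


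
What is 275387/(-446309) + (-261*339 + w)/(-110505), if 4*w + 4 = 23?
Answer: 36220854433/197277504180 ≈ 0.18360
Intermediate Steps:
w = 19/4 (w = -1 + (1/4)*23 = -1 + 23/4 = 19/4 ≈ 4.7500)
275387/(-446309) + (-261*339 + w)/(-110505) = 275387/(-446309) + (-261*339 + 19/4)/(-110505) = 275387*(-1/446309) + (-88479 + 19/4)*(-1/110505) = -275387/446309 - 353897/4*(-1/110505) = -275387/446309 + 353897/442020 = 36220854433/197277504180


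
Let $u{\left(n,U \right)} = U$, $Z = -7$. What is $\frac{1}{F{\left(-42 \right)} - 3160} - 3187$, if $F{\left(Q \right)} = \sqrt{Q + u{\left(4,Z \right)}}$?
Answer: $- \frac{31824266523}{9985649} - \frac{7 i}{9985649} \approx -3187.0 - 7.0101 \cdot 10^{-7} i$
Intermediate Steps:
$F{\left(Q \right)} = \sqrt{-7 + Q}$ ($F{\left(Q \right)} = \sqrt{Q - 7} = \sqrt{-7 + Q}$)
$\frac{1}{F{\left(-42 \right)} - 3160} - 3187 = \frac{1}{\sqrt{-7 - 42} - 3160} - 3187 = \frac{1}{\sqrt{-49} - 3160} - 3187 = \frac{1}{7 i - 3160} - 3187 = \frac{1}{-3160 + 7 i} - 3187 = \frac{-3160 - 7 i}{9985649} - 3187 = -3187 + \frac{-3160 - 7 i}{9985649}$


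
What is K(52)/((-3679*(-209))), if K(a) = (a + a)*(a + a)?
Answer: 832/59147 ≈ 0.014067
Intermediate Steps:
K(a) = 4*a² (K(a) = (2*a)*(2*a) = 4*a²)
K(52)/((-3679*(-209))) = (4*52²)/((-3679*(-209))) = (4*2704)/768911 = 10816*(1/768911) = 832/59147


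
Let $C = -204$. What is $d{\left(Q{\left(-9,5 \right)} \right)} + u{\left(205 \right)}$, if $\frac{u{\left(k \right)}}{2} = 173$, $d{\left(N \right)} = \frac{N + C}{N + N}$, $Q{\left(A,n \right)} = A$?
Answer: $\frac{2147}{6} \approx 357.83$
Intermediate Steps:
$d{\left(N \right)} = \frac{-204 + N}{2 N}$ ($d{\left(N \right)} = \frac{N - 204}{N + N} = \frac{-204 + N}{2 N}$)
$u{\left(k \right)} = 346$ ($u{\left(k \right)} = 2 \cdot 173 = 346$)
$d{\left(Q{\left(-9,5 \right)} \right)} + u{\left(205 \right)} = \frac{-204 - 9}{2 \left(-9\right)} + 346 = \frac{1}{2} \left(- \frac{1}{9}\right) \left(-213\right) + 346 = \frac{71}{6} + 346 = \frac{2147}{6}$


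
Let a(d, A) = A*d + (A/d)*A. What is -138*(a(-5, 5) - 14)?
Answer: 6072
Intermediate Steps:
a(d, A) = A*d + A**2/d
-138*(a(-5, 5) - 14) = -138*(5*(5 + (-5)**2)/(-5) - 14) = -138*(5*(-1/5)*(5 + 25) - 14) = -138*(5*(-1/5)*30 - 14) = -138*(-30 - 14) = -138*(-44) = 6072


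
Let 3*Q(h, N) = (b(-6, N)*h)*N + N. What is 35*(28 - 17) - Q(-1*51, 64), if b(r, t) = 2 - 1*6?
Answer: -11965/3 ≈ -3988.3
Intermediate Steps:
b(r, t) = -4 (b(r, t) = 2 - 6 = -4)
Q(h, N) = N/3 - 4*N*h/3 (Q(h, N) = ((-4*h)*N + N)/3 = (-4*N*h + N)/3 = (N - 4*N*h)/3 = N/3 - 4*N*h/3)
35*(28 - 17) - Q(-1*51, 64) = 35*(28 - 17) - 64*(1 - (-4)*51)/3 = 35*11 - 64*(1 - 4*(-51))/3 = 385 - 64*(1 + 204)/3 = 385 - 64*205/3 = 385 - 1*13120/3 = 385 - 13120/3 = -11965/3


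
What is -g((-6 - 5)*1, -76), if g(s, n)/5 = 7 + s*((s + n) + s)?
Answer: -5425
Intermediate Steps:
g(s, n) = 35 + 5*s*(n + 2*s) (g(s, n) = 5*(7 + s*((s + n) + s)) = 5*(7 + s*((n + s) + s)) = 5*(7 + s*(n + 2*s)) = 35 + 5*s*(n + 2*s))
-g((-6 - 5)*1, -76) = -(35 + 10*((-6 - 5)*1)² + 5*(-76)*((-6 - 5)*1)) = -(35 + 10*(-11*1)² + 5*(-76)*(-11*1)) = -(35 + 10*(-11)² + 5*(-76)*(-11)) = -(35 + 10*121 + 4180) = -(35 + 1210 + 4180) = -1*5425 = -5425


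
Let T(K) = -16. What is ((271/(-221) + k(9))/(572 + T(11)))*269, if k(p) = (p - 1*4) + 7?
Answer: 640489/122876 ≈ 5.2125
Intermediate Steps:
k(p) = 3 + p (k(p) = (p - 4) + 7 = (-4 + p) + 7 = 3 + p)
((271/(-221) + k(9))/(572 + T(11)))*269 = ((271/(-221) + (3 + 9))/(572 - 16))*269 = ((271*(-1/221) + 12)/556)*269 = ((-271/221 + 12)*(1/556))*269 = ((2381/221)*(1/556))*269 = (2381/122876)*269 = 640489/122876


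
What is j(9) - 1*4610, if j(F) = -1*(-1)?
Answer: -4609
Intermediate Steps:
j(F) = 1
j(9) - 1*4610 = 1 - 1*4610 = 1 - 4610 = -4609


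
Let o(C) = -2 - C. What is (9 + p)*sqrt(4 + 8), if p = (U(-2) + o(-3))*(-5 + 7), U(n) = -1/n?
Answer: 24*sqrt(3) ≈ 41.569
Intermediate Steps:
p = 3 (p = (-1/(-2) + (-2 - 1*(-3)))*(-5 + 7) = (-1*(-1/2) + (-2 + 3))*2 = (1/2 + 1)*2 = (3/2)*2 = 3)
(9 + p)*sqrt(4 + 8) = (9 + 3)*sqrt(4 + 8) = 12*sqrt(12) = 12*(2*sqrt(3)) = 24*sqrt(3)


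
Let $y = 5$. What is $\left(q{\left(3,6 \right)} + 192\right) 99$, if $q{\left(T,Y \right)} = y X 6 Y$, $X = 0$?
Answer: $19008$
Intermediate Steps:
$q{\left(T,Y \right)} = 0$ ($q{\left(T,Y \right)} = 5 \cdot 0 \cdot 6 Y = 0 \cdot 6 Y = 0 Y = 0$)
$\left(q{\left(3,6 \right)} + 192\right) 99 = \left(0 + 192\right) 99 = 192 \cdot 99 = 19008$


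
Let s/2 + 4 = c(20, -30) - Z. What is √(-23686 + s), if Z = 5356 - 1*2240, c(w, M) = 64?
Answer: I*√29798 ≈ 172.62*I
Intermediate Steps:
Z = 3116 (Z = 5356 - 2240 = 3116)
s = -6112 (s = -8 + 2*(64 - 1*3116) = -8 + 2*(64 - 3116) = -8 + 2*(-3052) = -8 - 6104 = -6112)
√(-23686 + s) = √(-23686 - 6112) = √(-29798) = I*√29798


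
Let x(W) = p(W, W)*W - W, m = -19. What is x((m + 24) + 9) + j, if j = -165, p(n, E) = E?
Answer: 17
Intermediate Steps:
x(W) = W² - W (x(W) = W*W - W = W² - W)
x((m + 24) + 9) + j = ((-19 + 24) + 9)*(-1 + ((-19 + 24) + 9)) - 165 = (5 + 9)*(-1 + (5 + 9)) - 165 = 14*(-1 + 14) - 165 = 14*13 - 165 = 182 - 165 = 17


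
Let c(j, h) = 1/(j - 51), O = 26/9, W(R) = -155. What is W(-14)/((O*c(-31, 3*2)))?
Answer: 57195/13 ≈ 4399.6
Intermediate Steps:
O = 26/9 (O = 26*(⅑) = 26/9 ≈ 2.8889)
c(j, h) = 1/(-51 + j)
W(-14)/((O*c(-31, 3*2))) = -155/(26/(9*(-51 - 31))) = -155/((26/9)/(-82)) = -155/((26/9)*(-1/82)) = -155/(-13/369) = -155*(-369/13) = 57195/13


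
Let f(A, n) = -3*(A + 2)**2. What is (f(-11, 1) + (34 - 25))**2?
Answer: 54756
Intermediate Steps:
f(A, n) = -3*(2 + A)**2
(f(-11, 1) + (34 - 25))**2 = (-3*(2 - 11)**2 + (34 - 25))**2 = (-3*(-9)**2 + 9)**2 = (-3*81 + 9)**2 = (-243 + 9)**2 = (-234)**2 = 54756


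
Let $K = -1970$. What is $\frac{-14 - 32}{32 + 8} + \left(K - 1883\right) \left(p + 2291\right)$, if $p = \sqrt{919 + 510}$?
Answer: $- \frac{176544483}{20} - 3853 \sqrt{1429} \approx -8.9729 \cdot 10^{6}$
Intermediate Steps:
$p = \sqrt{1429} \approx 37.802$
$\frac{-14 - 32}{32 + 8} + \left(K - 1883\right) \left(p + 2291\right) = \frac{-14 - 32}{32 + 8} + \left(-1970 - 1883\right) \left(\sqrt{1429} + 2291\right) = \frac{1}{40} \left(-46\right) - 3853 \left(2291 + \sqrt{1429}\right) = \frac{1}{40} \left(-46\right) - \left(8827223 + 3853 \sqrt{1429}\right) = - \frac{23}{20} - \left(8827223 + 3853 \sqrt{1429}\right) = - \frac{176544483}{20} - 3853 \sqrt{1429}$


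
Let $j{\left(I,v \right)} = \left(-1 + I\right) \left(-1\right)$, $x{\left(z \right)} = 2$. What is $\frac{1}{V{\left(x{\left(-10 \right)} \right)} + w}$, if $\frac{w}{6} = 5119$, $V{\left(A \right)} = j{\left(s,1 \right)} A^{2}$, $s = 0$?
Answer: $\frac{1}{30718} \approx 3.2554 \cdot 10^{-5}$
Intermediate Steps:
$j{\left(I,v \right)} = 1 - I$
$V{\left(A \right)} = A^{2}$ ($V{\left(A \right)} = \left(1 - 0\right) A^{2} = \left(1 + 0\right) A^{2} = 1 A^{2} = A^{2}$)
$w = 30714$ ($w = 6 \cdot 5119 = 30714$)
$\frac{1}{V{\left(x{\left(-10 \right)} \right)} + w} = \frac{1}{2^{2} + 30714} = \frac{1}{4 + 30714} = \frac{1}{30718}$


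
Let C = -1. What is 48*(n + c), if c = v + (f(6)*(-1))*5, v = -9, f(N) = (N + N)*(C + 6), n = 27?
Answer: -13536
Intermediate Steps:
f(N) = 10*N (f(N) = (N + N)*(-1 + 6) = (2*N)*5 = 10*N)
c = -309 (c = -9 + ((10*6)*(-1))*5 = -9 + (60*(-1))*5 = -9 - 60*5 = -9 - 300 = -309)
48*(n + c) = 48*(27 - 309) = 48*(-282) = -13536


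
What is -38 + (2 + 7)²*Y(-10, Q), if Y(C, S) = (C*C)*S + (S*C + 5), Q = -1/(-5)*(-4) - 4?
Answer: -34625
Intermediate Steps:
Q = -24/5 (Q = -1*(-⅕)*(-4) - 4 = (⅕)*(-4) - 4 = -⅘ - 4 = -24/5 ≈ -4.8000)
Y(C, S) = 5 + C*S + S*C² (Y(C, S) = C²*S + (C*S + 5) = S*C² + (5 + C*S) = 5 + C*S + S*C²)
-38 + (2 + 7)²*Y(-10, Q) = -38 + (2 + 7)²*(5 - 10*(-24/5) - 24/5*(-10)²) = -38 + 9²*(5 + 48 - 24/5*100) = -38 + 81*(5 + 48 - 480) = -38 + 81*(-427) = -38 - 34587 = -34625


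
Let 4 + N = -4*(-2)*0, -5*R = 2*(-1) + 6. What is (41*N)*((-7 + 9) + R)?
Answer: -984/5 ≈ -196.80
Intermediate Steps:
R = -⅘ (R = -(2*(-1) + 6)/5 = -(-2 + 6)/5 = -⅕*4 = -⅘ ≈ -0.80000)
N = -4 (N = -4 - 4*(-2)*0 = -4 + 8*0 = -4 + 0 = -4)
(41*N)*((-7 + 9) + R) = (41*(-4))*((-7 + 9) - ⅘) = -164*(2 - ⅘) = -164*6/5 = -984/5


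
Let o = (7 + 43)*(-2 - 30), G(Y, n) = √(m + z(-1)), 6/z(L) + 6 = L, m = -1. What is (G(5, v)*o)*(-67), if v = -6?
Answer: 107200*I*√91/7 ≈ 1.4609e+5*I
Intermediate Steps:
z(L) = 6/(-6 + L)
G(Y, n) = I*√91/7 (G(Y, n) = √(-1 + 6/(-6 - 1)) = √(-1 + 6/(-7)) = √(-1 + 6*(-⅐)) = √(-1 - 6/7) = √(-13/7) = I*√91/7)
o = -1600 (o = 50*(-32) = -1600)
(G(5, v)*o)*(-67) = ((I*√91/7)*(-1600))*(-67) = -1600*I*√91/7*(-67) = 107200*I*√91/7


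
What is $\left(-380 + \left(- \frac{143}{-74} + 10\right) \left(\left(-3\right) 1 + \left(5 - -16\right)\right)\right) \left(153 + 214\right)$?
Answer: $- \frac{2243471}{37} \approx -60634.0$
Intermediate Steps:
$\left(-380 + \left(- \frac{143}{-74} + 10\right) \left(\left(-3\right) 1 + \left(5 - -16\right)\right)\right) \left(153 + 214\right) = \left(-380 + \left(\left(-143\right) \left(- \frac{1}{74}\right) + 10\right) \left(-3 + \left(5 + 16\right)\right)\right) 367 = \left(-380 + \left(\frac{143}{74} + 10\right) \left(-3 + 21\right)\right) 367 = \left(-380 + \frac{883}{74} \cdot 18\right) 367 = \left(-380 + \frac{7947}{37}\right) 367 = \left(- \frac{6113}{37}\right) 367 = - \frac{2243471}{37}$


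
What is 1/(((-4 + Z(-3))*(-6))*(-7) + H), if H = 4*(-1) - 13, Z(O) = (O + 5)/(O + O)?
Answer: -1/199 ≈ -0.0050251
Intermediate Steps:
Z(O) = (5 + O)/(2*O) (Z(O) = (5 + O)/((2*O)) = (5 + O)*(1/(2*O)) = (5 + O)/(2*O))
H = -17 (H = -4 - 13 = -17)
1/(((-4 + Z(-3))*(-6))*(-7) + H) = 1/(((-4 + (1/2)*(5 - 3)/(-3))*(-6))*(-7) - 17) = 1/(((-4 + (1/2)*(-1/3)*2)*(-6))*(-7) - 17) = 1/(((-4 - 1/3)*(-6))*(-7) - 17) = 1/(-13/3*(-6)*(-7) - 17) = 1/(26*(-7) - 17) = 1/(-182 - 17) = 1/(-199) = -1/199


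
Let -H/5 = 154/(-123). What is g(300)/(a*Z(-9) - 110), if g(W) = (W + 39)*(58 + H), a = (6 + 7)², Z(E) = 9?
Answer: 893152/57851 ≈ 15.439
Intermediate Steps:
H = 770/123 (H = -770/(-123) = -770*(-1)/123 = -5*(-154/123) = 770/123 ≈ 6.2602)
a = 169 (a = 13² = 169)
g(W) = 102752/41 + 7904*W/123 (g(W) = (W + 39)*(58 + 770/123) = (39 + W)*(7904/123) = 102752/41 + 7904*W/123)
g(300)/(a*Z(-9) - 110) = (102752/41 + (7904/123)*300)/(169*9 - 110) = (102752/41 + 790400/41)/(1521 - 110) = (893152/41)/1411 = (893152/41)*(1/1411) = 893152/57851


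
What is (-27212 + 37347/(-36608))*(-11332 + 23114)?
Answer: -5868698105513/18304 ≈ -3.2062e+8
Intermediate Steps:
(-27212 + 37347/(-36608))*(-11332 + 23114) = (-27212 + 37347*(-1/36608))*11782 = (-27212 - 37347/36608)*11782 = -996214243/36608*11782 = -5868698105513/18304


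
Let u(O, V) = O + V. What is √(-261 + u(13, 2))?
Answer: I*√246 ≈ 15.684*I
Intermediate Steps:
√(-261 + u(13, 2)) = √(-261 + (13 + 2)) = √(-261 + 15) = √(-246) = I*√246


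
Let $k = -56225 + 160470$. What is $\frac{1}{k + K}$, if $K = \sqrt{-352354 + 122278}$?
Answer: $\frac{104245}{10867250101} - \frac{6 i \sqrt{6391}}{10867250101} \approx 9.5926 \cdot 10^{-6} - 4.4138 \cdot 10^{-8} i$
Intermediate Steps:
$K = 6 i \sqrt{6391}$ ($K = \sqrt{-230076} = 6 i \sqrt{6391} \approx 479.66 i$)
$k = 104245$
$\frac{1}{k + K} = \frac{1}{104245 + 6 i \sqrt{6391}}$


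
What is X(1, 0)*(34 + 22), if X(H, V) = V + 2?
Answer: 112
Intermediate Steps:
X(H, V) = 2 + V
X(1, 0)*(34 + 22) = (2 + 0)*(34 + 22) = 2*56 = 112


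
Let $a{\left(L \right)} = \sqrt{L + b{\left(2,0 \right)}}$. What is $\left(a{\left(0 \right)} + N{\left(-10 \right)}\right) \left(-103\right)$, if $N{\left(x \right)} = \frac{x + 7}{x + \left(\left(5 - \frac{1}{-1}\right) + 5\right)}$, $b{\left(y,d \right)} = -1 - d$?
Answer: $309 - 103 i \approx 309.0 - 103.0 i$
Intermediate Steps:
$N{\left(x \right)} = \frac{7 + x}{11 + x}$ ($N{\left(x \right)} = \frac{7 + x}{x + \left(\left(5 - -1\right) + 5\right)} = \frac{7 + x}{x + \left(\left(5 + 1\right) + 5\right)} = \frac{7 + x}{x + \left(6 + 5\right)} = \frac{7 + x}{x + 11} = \frac{7 + x}{11 + x}$)
$a{\left(L \right)} = \sqrt{-1 + L}$ ($a{\left(L \right)} = \sqrt{L - 1} = \sqrt{-1 + L}$)
$\left(a{\left(0 \right)} + N{\left(-10 \right)}\right) \left(-103\right) = \left(\sqrt{-1 + 0} + \frac{7 - 10}{11 - 10}\right) \left(-103\right) = \left(\sqrt{-1} + 1^{-1} \left(-3\right)\right) \left(-103\right) = \left(i + 1 \left(-3\right)\right) \left(-103\right) = \left(i - 3\right) \left(-103\right) = \left(-3 + i\right) \left(-103\right) = 309 - 103 i$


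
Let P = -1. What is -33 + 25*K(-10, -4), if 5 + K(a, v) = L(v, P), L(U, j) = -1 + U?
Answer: -283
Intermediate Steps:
K(a, v) = -6 + v (K(a, v) = -5 + (-1 + v) = -6 + v)
-33 + 25*K(-10, -4) = -33 + 25*(-6 - 4) = -33 + 25*(-10) = -33 - 250 = -283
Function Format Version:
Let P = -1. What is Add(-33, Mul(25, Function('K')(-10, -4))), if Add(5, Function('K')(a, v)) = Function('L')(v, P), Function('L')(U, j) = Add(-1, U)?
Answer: -283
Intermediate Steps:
Function('K')(a, v) = Add(-6, v) (Function('K')(a, v) = Add(-5, Add(-1, v)) = Add(-6, v))
Add(-33, Mul(25, Function('K')(-10, -4))) = Add(-33, Mul(25, Add(-6, -4))) = Add(-33, Mul(25, -10)) = Add(-33, -250) = -283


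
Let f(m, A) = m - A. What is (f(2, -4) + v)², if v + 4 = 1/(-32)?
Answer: 3969/1024 ≈ 3.8760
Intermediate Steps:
v = -129/32 (v = -4 + 1/(-32) = -4 - 1/32 = -129/32 ≈ -4.0313)
(f(2, -4) + v)² = ((2 - 1*(-4)) - 129/32)² = ((2 + 4) - 129/32)² = (6 - 129/32)² = (63/32)² = 3969/1024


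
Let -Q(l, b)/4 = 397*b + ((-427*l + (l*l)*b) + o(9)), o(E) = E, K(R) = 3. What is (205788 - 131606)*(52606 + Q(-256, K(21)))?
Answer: -87228685068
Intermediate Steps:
Q(l, b) = -36 - 1588*b + 1708*l - 4*b*l**2 (Q(l, b) = -4*(397*b + ((-427*l + (l*l)*b) + 9)) = -4*(397*b + ((-427*l + l**2*b) + 9)) = -4*(397*b + ((-427*l + b*l**2) + 9)) = -4*(397*b + (9 - 427*l + b*l**2)) = -4*(9 - 427*l + 397*b + b*l**2) = -36 - 1588*b + 1708*l - 4*b*l**2)
(205788 - 131606)*(52606 + Q(-256, K(21))) = (205788 - 131606)*(52606 + (-36 - 1588*3 + 1708*(-256) - 4*3*(-256)**2)) = 74182*(52606 + (-36 - 4764 - 437248 - 4*3*65536)) = 74182*(52606 + (-36 - 4764 - 437248 - 786432)) = 74182*(52606 - 1228480) = 74182*(-1175874) = -87228685068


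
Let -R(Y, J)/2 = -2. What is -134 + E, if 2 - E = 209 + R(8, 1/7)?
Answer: -345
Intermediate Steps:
R(Y, J) = 4 (R(Y, J) = -2*(-2) = 4)
E = -211 (E = 2 - (209 + 4) = 2 - 1*213 = 2 - 213 = -211)
-134 + E = -134 - 211 = -345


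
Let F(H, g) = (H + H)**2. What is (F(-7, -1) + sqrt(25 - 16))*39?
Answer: 7761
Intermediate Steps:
F(H, g) = 4*H**2 (F(H, g) = (2*H)**2 = 4*H**2)
(F(-7, -1) + sqrt(25 - 16))*39 = (4*(-7)**2 + sqrt(25 - 16))*39 = (4*49 + sqrt(9))*39 = (196 + 3)*39 = 199*39 = 7761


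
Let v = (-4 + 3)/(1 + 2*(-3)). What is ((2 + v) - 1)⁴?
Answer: 1296/625 ≈ 2.0736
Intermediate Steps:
v = ⅕ (v = -1/(1 - 6) = -1/(-5) = -1*(-⅕) = ⅕ ≈ 0.20000)
((2 + v) - 1)⁴ = ((2 + ⅕) - 1)⁴ = (11/5 - 1)⁴ = (6/5)⁴ = 1296/625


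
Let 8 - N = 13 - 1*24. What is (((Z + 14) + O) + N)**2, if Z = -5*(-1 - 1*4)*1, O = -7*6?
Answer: 256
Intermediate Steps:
O = -42
Z = 25 (Z = -5*(-1 - 4)*1 = -5*(-5)*1 = 25*1 = 25)
N = 19 (N = 8 - (13 - 1*24) = 8 - (13 - 24) = 8 - 1*(-11) = 8 + 11 = 19)
(((Z + 14) + O) + N)**2 = (((25 + 14) - 42) + 19)**2 = ((39 - 42) + 19)**2 = (-3 + 19)**2 = 16**2 = 256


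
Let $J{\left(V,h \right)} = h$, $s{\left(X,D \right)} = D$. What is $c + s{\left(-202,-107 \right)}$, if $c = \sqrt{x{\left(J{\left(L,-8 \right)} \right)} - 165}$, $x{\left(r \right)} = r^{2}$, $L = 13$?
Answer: $-107 + i \sqrt{101} \approx -107.0 + 10.05 i$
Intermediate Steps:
$c = i \sqrt{101}$ ($c = \sqrt{\left(-8\right)^{2} - 165} = \sqrt{64 - 165} = \sqrt{-101} = i \sqrt{101} \approx 10.05 i$)
$c + s{\left(-202,-107 \right)} = i \sqrt{101} - 107 = -107 + i \sqrt{101}$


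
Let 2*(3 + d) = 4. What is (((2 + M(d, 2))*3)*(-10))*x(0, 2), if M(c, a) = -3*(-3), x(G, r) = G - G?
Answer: 0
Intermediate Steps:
d = -1 (d = -3 + (½)*4 = -3 + 2 = -1)
x(G, r) = 0
M(c, a) = 9
(((2 + M(d, 2))*3)*(-10))*x(0, 2) = (((2 + 9)*3)*(-10))*0 = ((11*3)*(-10))*0 = (33*(-10))*0 = -330*0 = 0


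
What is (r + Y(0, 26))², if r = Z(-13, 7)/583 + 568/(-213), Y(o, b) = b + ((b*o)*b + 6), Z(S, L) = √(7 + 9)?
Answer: 2633331856/3059001 ≈ 860.85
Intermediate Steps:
Z(S, L) = 4 (Z(S, L) = √16 = 4)
Y(o, b) = 6 + b + o*b² (Y(o, b) = b + (o*b² + 6) = b + (6 + o*b²) = 6 + b + o*b²)
r = -4652/1749 (r = 4/583 + 568/(-213) = 4*(1/583) + 568*(-1/213) = 4/583 - 8/3 = -4652/1749 ≈ -2.6598)
(r + Y(0, 26))² = (-4652/1749 + (6 + 26 + 0*26²))² = (-4652/1749 + (6 + 26 + 0*676))² = (-4652/1749 + (6 + 26 + 0))² = (-4652/1749 + 32)² = (51316/1749)² = 2633331856/3059001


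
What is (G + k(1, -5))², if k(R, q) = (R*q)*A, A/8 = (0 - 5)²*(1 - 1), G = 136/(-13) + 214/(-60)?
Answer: 29931841/152100 ≈ 196.79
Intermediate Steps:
G = -5471/390 (G = 136*(-1/13) + 214*(-1/60) = -136/13 - 107/30 = -5471/390 ≈ -14.028)
A = 0 (A = 8*((0 - 5)²*(1 - 1)) = 8*((-5)²*0) = 8*(25*0) = 8*0 = 0)
k(R, q) = 0 (k(R, q) = (R*q)*0 = 0)
(G + k(1, -5))² = (-5471/390 + 0)² = (-5471/390)² = 29931841/152100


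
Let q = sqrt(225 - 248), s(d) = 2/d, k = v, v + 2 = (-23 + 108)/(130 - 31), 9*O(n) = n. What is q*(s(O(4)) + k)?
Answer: 665*I*sqrt(23)/198 ≈ 16.107*I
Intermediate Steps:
O(n) = n/9
v = -113/99 (v = -2 + (-23 + 108)/(130 - 31) = -2 + 85/99 = -113/99 ≈ -1.1414)
k = -113/99 ≈ -1.1414
q = I*sqrt(23) (q = sqrt(-23) = I*sqrt(23) ≈ 4.7958*I)
q*(s(O(4)) + k) = (I*sqrt(23))*(2/(((1/9)*4)) - 113/99) = (I*sqrt(23))*(2/(4/9) - 113/99) = (I*sqrt(23))*(2*(9/4) - 113/99) = (I*sqrt(23))*(9/2 - 113/99) = (I*sqrt(23))*(665/198) = 665*I*sqrt(23)/198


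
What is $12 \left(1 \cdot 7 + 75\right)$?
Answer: $984$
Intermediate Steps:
$12 \left(1 \cdot 7 + 75\right) = 12 \left(7 + 75\right) = 12 \cdot 82 = 984$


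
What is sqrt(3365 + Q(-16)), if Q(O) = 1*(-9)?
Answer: 2*sqrt(839) ≈ 57.931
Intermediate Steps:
Q(O) = -9
sqrt(3365 + Q(-16)) = sqrt(3365 - 9) = sqrt(3356) = 2*sqrt(839)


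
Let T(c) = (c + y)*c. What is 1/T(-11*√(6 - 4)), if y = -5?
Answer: 1/217 - 5*√2/4774 ≈ 0.0031271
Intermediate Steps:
T(c) = c*(-5 + c) (T(c) = (c - 5)*c = (-5 + c)*c = c*(-5 + c))
1/T(-11*√(6 - 4)) = 1/((-11*√(6 - 4))*(-5 - 11*√(6 - 4))) = 1/((-11*√2)*(-5 - 11*√2)) = 1/(-11*√2*(-5 - 11*√2)) = -√2/(22*(-5 - 11*√2))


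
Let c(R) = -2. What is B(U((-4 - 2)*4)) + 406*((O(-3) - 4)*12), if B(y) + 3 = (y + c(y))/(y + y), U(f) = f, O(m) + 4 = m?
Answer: -1286267/24 ≈ -53594.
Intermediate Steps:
O(m) = -4 + m
B(y) = -3 + (-2 + y)/(2*y) (B(y) = -3 + (y - 2)/(y + y) = -3 + (-2 + y)/((2*y)) = -3 + (-2 + y)*(1/(2*y)) = -3 + (-2 + y)/(2*y))
B(U((-4 - 2)*4)) + 406*((O(-3) - 4)*12) = (-5/2 - 1/((-4 - 2)*4)) + 406*(((-4 - 3) - 4)*12) = (-5/2 - 1/((-6*4))) + 406*((-7 - 4)*12) = (-5/2 - 1/(-24)) + 406*(-11*12) = (-5/2 - 1*(-1/24)) + 406*(-132) = (-5/2 + 1/24) - 53592 = -59/24 - 53592 = -1286267/24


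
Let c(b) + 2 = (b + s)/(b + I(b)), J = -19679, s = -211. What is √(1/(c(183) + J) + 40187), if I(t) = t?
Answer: 4*√32581080443098577/3601637 ≈ 200.47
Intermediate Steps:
c(b) = -2 + (-211 + b)/(2*b) (c(b) = -2 + (b - 211)/(b + b) = -2 + (-211 + b)/((2*b)) = -2 + (-211 + b)*(1/(2*b)) = -2 + (-211 + b)/(2*b))
√(1/(c(183) + J) + 40187) = √(1/((½)*(-211 - 3*183)/183 - 19679) + 40187) = √(1/((½)*(1/183)*(-211 - 549) - 19679) + 40187) = √(1/((½)*(1/183)*(-760) - 19679) + 40187) = √(1/(-380/183 - 19679) + 40187) = √(1/(-3601637/183) + 40187) = √(-183/3601637 + 40187) = √(144738985936/3601637) = 4*√32581080443098577/3601637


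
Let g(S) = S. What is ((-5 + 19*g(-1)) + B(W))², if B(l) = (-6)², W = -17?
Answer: 144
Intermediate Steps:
B(l) = 36
((-5 + 19*g(-1)) + B(W))² = ((-5 + 19*(-1)) + 36)² = ((-5 - 19) + 36)² = (-24 + 36)² = 12² = 144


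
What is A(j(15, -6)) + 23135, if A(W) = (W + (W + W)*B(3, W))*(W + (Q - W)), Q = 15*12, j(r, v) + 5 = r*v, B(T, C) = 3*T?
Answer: -301765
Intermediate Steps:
j(r, v) = -5 + r*v
Q = 180
A(W) = 3420*W (A(W) = (W + (W + W)*(3*3))*(W + (180 - W)) = (W + (2*W)*9)*180 = (W + 18*W)*180 = (19*W)*180 = 3420*W)
A(j(15, -6)) + 23135 = 3420*(-5 + 15*(-6)) + 23135 = 3420*(-5 - 90) + 23135 = 3420*(-95) + 23135 = -324900 + 23135 = -301765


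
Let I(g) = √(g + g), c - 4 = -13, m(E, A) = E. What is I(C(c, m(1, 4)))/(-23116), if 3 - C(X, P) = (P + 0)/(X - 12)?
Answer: -2*√42/121359 ≈ -0.00010680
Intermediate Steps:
c = -9 (c = 4 - 13 = -9)
C(X, P) = 3 - P/(-12 + X) (C(X, P) = 3 - (P + 0)/(X - 12) = 3 - P/(-12 + X))
I(g) = √2*√g (I(g) = √(2*g) = √2*√g)
I(C(c, m(1, 4)))/(-23116) = (√2*√((-36 - 1*1 + 3*(-9))/(-12 - 9)))/(-23116) = (√2*√((-36 - 1 - 27)/(-21)))*(-1/23116) = (√2*√(-1/21*(-64)))*(-1/23116) = (√2*√(64/21))*(-1/23116) = (√2*(8*√21/21))*(-1/23116) = (8*√42/21)*(-1/23116) = -2*√42/121359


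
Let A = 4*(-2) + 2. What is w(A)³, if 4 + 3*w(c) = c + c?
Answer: -4096/27 ≈ -151.70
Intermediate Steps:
A = -6 (A = -8 + 2 = -6)
w(c) = -4/3 + 2*c/3 (w(c) = -4/3 + (c + c)/3 = -4/3 + (2*c)/3 = -4/3 + 2*c/3)
w(A)³ = (-4/3 + (⅔)*(-6))³ = (-4/3 - 4)³ = (-16/3)³ = -4096/27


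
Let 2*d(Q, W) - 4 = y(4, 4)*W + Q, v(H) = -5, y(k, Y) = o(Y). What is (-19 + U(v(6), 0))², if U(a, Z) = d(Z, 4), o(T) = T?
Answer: 81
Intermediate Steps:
y(k, Y) = Y
d(Q, W) = 2 + Q/2 + 2*W (d(Q, W) = 2 + (4*W + Q)/2 = 2 + (Q + 4*W)/2 = 2 + (Q/2 + 2*W) = 2 + Q/2 + 2*W)
U(a, Z) = 10 + Z/2 (U(a, Z) = 2 + Z/2 + 2*4 = 2 + Z/2 + 8 = 10 + Z/2)
(-19 + U(v(6), 0))² = (-19 + (10 + (½)*0))² = (-19 + (10 + 0))² = (-19 + 10)² = (-9)² = 81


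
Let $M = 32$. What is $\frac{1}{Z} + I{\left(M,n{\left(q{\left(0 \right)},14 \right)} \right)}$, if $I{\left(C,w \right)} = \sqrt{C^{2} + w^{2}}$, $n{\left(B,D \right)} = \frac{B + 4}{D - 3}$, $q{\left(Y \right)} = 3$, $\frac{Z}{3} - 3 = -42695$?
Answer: $- \frac{1}{128076} + \frac{\sqrt{123953}}{11} \approx 32.006$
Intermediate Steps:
$Z = -128076$ ($Z = 9 + 3 \left(-42695\right) = 9 - 128085 = -128076$)
$n{\left(B,D \right)} = \frac{4 + B}{-3 + D}$
$\frac{1}{Z} + I{\left(M,n{\left(q{\left(0 \right)},14 \right)} \right)} = \frac{1}{-128076} + \sqrt{32^{2} + \left(\frac{4 + 3}{-3 + 14}\right)^{2}} = - \frac{1}{128076} + \sqrt{1024 + \left(\frac{1}{11} \cdot 7\right)^{2}} = - \frac{1}{128076} + \sqrt{1024 + \left(\frac{7}{11}\right)^{2}} = - \frac{1}{128076} + \sqrt{1024 + \frac{49}{121}} = - \frac{1}{128076} + \sqrt{\frac{123953}{121}} = - \frac{1}{128076} + \frac{\sqrt{123953}}{11}$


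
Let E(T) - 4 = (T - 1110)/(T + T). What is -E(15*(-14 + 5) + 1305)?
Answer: -157/39 ≈ -4.0256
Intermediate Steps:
E(T) = 4 + (-1110 + T)/(2*T) (E(T) = 4 + (T - 1110)/(T + T) = 4 + (-1110 + T)/((2*T)) = 4 + (-1110 + T)*(1/(2*T)) = 4 + (-1110 + T)/(2*T))
-E(15*(-14 + 5) + 1305) = -(9/2 - 555/(15*(-14 + 5) + 1305)) = -(9/2 - 555/(15*(-9) + 1305)) = -(9/2 - 555/(-135 + 1305)) = -(9/2 - 555/1170) = -(9/2 - 555*1/1170) = -(9/2 - 37/78) = -1*157/39 = -157/39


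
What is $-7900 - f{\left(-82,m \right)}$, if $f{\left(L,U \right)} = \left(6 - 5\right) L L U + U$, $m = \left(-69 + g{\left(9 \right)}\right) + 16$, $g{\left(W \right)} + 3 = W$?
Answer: $308175$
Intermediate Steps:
$g{\left(W \right)} = -3 + W$
$m = -47$ ($m = \left(-69 + \left(-3 + 9\right)\right) + 16 = \left(-69 + 6\right) + 16 = -63 + 16 = -47$)
$f{\left(L,U \right)} = U + U L^{2}$ ($f{\left(L,U \right)} = 1 L L U + U = L L U + U = L^{2} U + U = U L^{2} + U = U + U L^{2}$)
$-7900 - f{\left(-82,m \right)} = -7900 - - 47 \left(1 + \left(-82\right)^{2}\right) = -7900 - - 47 \left(1 + 6724\right) = -7900 - \left(-47\right) 6725 = -7900 - -316075 = -7900 + 316075 = 308175$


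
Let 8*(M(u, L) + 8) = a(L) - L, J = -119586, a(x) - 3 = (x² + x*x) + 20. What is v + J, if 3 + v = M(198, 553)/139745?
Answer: -16711888427/139745 ≈ -1.1959e+5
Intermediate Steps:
a(x) = 23 + 2*x² (a(x) = 3 + ((x² + x*x) + 20) = 3 + ((x² + x²) + 20) = 3 + (2*x² + 20) = 3 + (20 + 2*x²) = 23 + 2*x²)
M(u, L) = -41/8 - L/8 + L²/4 (M(u, L) = -8 + ((23 + 2*L²) - L)/8 = -8 + (23 - L + 2*L²)/8 = -8 + (23/8 - L/8 + L²/4) = -41/8 - L/8 + L²/4)
v = -342857/139745 (v = -3 + (-41/8 - ⅛*553 + (¼)*553²)/139745 = -3 + (-41/8 - 553/8 + (¼)*305809)*(1/139745) = -3 + (-41/8 - 553/8 + 305809/4)*(1/139745) = -3 + 76378*(1/139745) = -3 + 76378/139745 = -342857/139745 ≈ -2.4534)
v + J = -342857/139745 - 119586 = -16711888427/139745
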